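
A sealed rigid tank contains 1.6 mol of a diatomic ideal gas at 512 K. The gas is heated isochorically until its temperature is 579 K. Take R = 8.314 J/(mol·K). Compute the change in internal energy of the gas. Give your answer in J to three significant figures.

ΔU ≈ 2230 J

Constant volume ⇒ W = 0, so Q = ΔU = nCᵥΔT with Cᵥ = 5R/2 = 20.79 J/(mol·K).
ΔU = (1.6)(20.79)(579 − 512) = 2228 J.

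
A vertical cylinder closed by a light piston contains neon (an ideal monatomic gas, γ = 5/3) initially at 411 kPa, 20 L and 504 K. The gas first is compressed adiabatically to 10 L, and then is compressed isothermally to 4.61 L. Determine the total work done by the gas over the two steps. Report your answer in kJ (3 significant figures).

W_total ≈ -17.3 kJ

Step 1 (adiabatic): W = (P₁V₁ − P₂V₂)/(γ−1) = (8220 − 13048)/0.667 = -7243 J.
After step 1: P = 1305 kPa, V = 10 L, T = 800.1 K.
Step 2 (isothermal): W = P₁V₁ ln(V₂/V₁) = (13048) ln(4.61/10) = -10104 J.
W_total = -7243 − 10104 = -17347 J.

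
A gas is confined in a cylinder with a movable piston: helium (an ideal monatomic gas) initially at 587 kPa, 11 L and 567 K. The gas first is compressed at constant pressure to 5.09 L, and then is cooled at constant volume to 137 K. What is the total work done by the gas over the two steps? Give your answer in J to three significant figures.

Step 1 (isobaric): W = PΔV = (587 kPa)(5.09 − 11 L) = -3469 J.
Step 2 (isochoric): W = 0 (constant volume).
W_total = -3469 + 0 = -3469 J.

W_total ≈ -3470 J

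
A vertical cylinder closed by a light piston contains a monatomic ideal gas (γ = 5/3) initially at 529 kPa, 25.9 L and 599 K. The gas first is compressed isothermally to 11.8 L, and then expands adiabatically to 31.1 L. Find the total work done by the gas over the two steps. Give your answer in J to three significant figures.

Step 1 (isothermal): W = P₁V₁ ln(V₂/V₁) = (13701) ln(11.8/25.9) = -10771 J.
After step 1: P = 1161 kPa, V = 11.8 L, T = 599 K.
Step 2 (adiabatic): W = (P₁V₁ − P₂V₂)/(γ−1) = (13701 − 7181)/0.667 = 9781 J.
W_total = -10771 + 9781 = -990.5 J.

W_total ≈ -991 J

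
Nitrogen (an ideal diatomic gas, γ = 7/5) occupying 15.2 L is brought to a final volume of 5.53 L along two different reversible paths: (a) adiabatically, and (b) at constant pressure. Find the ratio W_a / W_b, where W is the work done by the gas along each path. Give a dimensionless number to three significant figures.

W_a / W_b ≈ 1.96

Path (a) adiabatic: W = P₁V₁(1 − (V₁/V₂)^(γ−1))/(γ−1) → W_a/(P₁V₁) = -1.246.
Path (b) isobaric: W = P₁(V₂ − V₁) → W_b/(P₁V₁) = -0.6362.
W_a / W_b = -1.246 / -0.6362 = 1.959.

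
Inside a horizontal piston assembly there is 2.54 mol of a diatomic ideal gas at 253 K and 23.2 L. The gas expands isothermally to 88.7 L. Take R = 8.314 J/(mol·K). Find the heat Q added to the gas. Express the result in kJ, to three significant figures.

Q ≈ 7.17 kJ

Isothermal ⇒ ΔU = 0, so Q = W = nRT ln(V₂/V₁).
Q = (2.54)(8.314)(253) ln(88.7/23.2) = 5343 × 1.341 = 7165 J.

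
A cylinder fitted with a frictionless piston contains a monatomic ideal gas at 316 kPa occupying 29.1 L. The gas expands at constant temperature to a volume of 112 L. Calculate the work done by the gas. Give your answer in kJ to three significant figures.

W ≈ 12.4 kJ

Isothermal: W = nRT ln(V₂/V₁) = P₁V₁ ln(V₂/V₁).
P₁V₁ = (316 kPa)(29.1 L) = 9196 J.
W = 9196 × ln(112/29.1) = 9196 × 1.348
W_by_gas = 12393 J.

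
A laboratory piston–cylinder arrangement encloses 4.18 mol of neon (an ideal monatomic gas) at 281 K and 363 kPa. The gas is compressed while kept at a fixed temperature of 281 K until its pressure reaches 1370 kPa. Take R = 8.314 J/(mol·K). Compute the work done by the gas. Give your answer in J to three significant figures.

W ≈ -13000 J

Isothermal process: W = nRT ln(V₂/V₁) = nRT ln(P₁/P₂).
W = (4.18)(8.314)(281) × ln(363/1370)
  = 9765 × ln(0.265) = 9765 × -1.328
W_by_gas = -12970 J.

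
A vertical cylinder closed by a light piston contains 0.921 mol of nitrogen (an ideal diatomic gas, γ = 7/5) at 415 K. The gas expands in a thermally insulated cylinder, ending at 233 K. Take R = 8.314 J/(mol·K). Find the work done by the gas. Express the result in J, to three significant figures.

Adiabatic ⇒ Q = 0, so W_by = −ΔU = nCᵥ(T₁ − T₂).
Cᵥ = 5R/2 = 20.79 J/(mol·K).
W = (0.921)(20.79)(415 − 233) = 3484 J.

W ≈ 3480 J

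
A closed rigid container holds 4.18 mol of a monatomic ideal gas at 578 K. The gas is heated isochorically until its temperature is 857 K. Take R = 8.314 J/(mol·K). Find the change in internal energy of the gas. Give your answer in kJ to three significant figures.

ΔU ≈ 14.5 kJ

Constant volume ⇒ W = 0, so Q = ΔU = nCᵥΔT with Cᵥ = 3R/2 = 12.47 J/(mol·K).
ΔU = (4.18)(12.47)(857 − 578) = 14544 J.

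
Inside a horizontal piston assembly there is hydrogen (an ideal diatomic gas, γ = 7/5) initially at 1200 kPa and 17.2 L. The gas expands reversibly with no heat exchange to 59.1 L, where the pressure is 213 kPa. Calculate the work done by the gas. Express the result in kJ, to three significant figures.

W ≈ 20.1 kJ

Adiabatic: W = (P₁V₁ − P₂V₂)/(γ − 1) with γ = 7/5.
P₁V₁ = 20640 J, P₂V₂ = 12588 J.
W = (20640 − 12588) / 0.4 = 20129 J.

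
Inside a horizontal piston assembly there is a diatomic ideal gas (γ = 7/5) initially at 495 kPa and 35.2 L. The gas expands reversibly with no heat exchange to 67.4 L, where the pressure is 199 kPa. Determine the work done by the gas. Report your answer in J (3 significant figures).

Adiabatic: W = (P₁V₁ − P₂V₂)/(γ − 1) with γ = 7/5.
P₁V₁ = 17424 J, P₂V₂ = 13413 J.
W = (17424 − 13413) / 0.4 = 10029 J.

W ≈ 10000 J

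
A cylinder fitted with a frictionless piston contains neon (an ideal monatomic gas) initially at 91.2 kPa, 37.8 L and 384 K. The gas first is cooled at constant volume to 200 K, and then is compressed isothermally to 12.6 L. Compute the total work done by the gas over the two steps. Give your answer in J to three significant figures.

Step 1 (isochoric): W = 0 (constant volume).
After step 1: P = 47.5 kPa (V unchanged).
Step 2 (isothermal): W = P₁V₁ ln(V₂/V₁) = (1795) ln(12.6/37.8) = -1973 J.
W_total = 0 − 1973 = -1973 J.

W_total ≈ -1970 J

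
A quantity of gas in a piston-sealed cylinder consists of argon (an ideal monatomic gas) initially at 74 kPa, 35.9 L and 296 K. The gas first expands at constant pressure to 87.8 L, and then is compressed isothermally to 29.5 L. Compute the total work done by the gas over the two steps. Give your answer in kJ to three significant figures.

W_total ≈ -3.25 kJ

Step 1 (isobaric): W = PΔV = (74 kPa)(87.8 − 35.9 L) = 3841 J.
After step 1: P = 74 kPa, V = 87.8 L, T = 723.9 K.
Step 2 (isothermal): W = P₁V₁ ln(V₂/V₁) = (6497) ln(29.5/87.8) = -7086 J.
W_total = 3841 − 7086 = -3246 J.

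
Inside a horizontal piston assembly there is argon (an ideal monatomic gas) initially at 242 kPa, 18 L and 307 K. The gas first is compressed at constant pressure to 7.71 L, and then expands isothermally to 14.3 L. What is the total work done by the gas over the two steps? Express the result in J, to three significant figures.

W_total ≈ -1340 J

Step 1 (isobaric): W = PΔV = (242 kPa)(7.71 − 18 L) = -2490 J.
After step 1: P = 242 kPa, V = 7.71 L, T = 131.5 K.
Step 2 (isothermal): W = P₁V₁ ln(V₂/V₁) = (1866) ln(14.3/7.71) = 1153 J.
W_total = -2490 + 1153 = -1338 J.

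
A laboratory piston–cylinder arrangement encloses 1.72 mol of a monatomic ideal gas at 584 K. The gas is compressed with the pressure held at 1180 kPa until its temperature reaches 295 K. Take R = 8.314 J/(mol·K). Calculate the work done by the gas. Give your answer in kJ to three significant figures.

W ≈ -4.13 kJ

Isobaric: W = P ΔV = nR ΔT.
W = (1.72)(8.314)(295 − 584) = -4133 J.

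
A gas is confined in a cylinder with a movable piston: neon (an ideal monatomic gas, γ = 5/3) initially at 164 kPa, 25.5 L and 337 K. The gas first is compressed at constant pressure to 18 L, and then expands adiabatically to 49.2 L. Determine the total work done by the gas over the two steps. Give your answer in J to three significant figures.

Step 1 (isobaric): W = PΔV = (164 kPa)(18 − 25.5 L) = -1230 J.
After step 1: P = 164 kPa, V = 18 L, T = 237.9 K.
Step 2 (adiabatic): W = (P₁V₁ − P₂V₂)/(γ−1) = (2952 − 1510)/0.667 = 2163 J.
W_total = -1230 + 2163 = 932.9 J.

W_total ≈ 933 J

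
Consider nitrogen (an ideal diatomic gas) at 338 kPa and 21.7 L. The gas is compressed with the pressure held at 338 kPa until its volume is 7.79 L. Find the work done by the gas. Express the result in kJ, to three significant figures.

Isobaric: W = P ΔV.
W = (338 kPa)(7.79 − 21.7 L) = (338)(-13.91) = -4702 J.

W ≈ -4.70 kJ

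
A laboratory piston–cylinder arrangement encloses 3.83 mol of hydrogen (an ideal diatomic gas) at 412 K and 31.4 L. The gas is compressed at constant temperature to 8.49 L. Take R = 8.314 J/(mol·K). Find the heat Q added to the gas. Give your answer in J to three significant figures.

Q ≈ -17200 J

Isothermal ⇒ ΔU = 0, so Q = W = nRT ln(V₂/V₁).
Q = (3.83)(8.314)(412) ln(8.49/31.4) = 13119 × -1.308 = -17159 J.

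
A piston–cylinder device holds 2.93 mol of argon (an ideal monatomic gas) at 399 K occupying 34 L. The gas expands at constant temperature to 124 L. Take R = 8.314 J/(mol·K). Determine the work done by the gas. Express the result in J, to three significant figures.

Isothermal: W = nRT ln(V₂/V₁).
W = (2.93)(8.314)(399) × ln(124/34)
  = 9720 × 1.294
W_by_gas = 12576 J.

W ≈ 12600 J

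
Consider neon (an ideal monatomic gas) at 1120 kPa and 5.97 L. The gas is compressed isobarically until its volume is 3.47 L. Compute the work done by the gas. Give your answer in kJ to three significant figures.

W ≈ -2.80 kJ

Isobaric: W = P ΔV.
W = (1120 kPa)(3.47 − 5.97 L) = (1120)(-2.5) = -2800 J.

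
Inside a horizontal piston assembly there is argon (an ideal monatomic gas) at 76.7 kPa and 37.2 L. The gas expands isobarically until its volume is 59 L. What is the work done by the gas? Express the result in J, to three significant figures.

W ≈ 1670 J

Isobaric: W = P ΔV.
W = (76.7 kPa)(59 − 37.2 L) = (76.7)(21.8) = 1672 J.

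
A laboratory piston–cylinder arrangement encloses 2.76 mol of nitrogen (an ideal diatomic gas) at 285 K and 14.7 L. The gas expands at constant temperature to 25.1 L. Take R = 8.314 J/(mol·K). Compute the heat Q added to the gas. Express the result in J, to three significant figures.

Q ≈ 3500 J

Isothermal ⇒ ΔU = 0, so Q = W = nRT ln(V₂/V₁).
Q = (2.76)(8.314)(285) ln(25.1/14.7) = 6540 × 0.535 = 3499 J.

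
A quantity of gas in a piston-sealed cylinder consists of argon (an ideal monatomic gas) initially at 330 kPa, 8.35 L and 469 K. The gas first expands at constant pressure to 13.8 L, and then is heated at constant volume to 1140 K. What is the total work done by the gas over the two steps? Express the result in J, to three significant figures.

W_total ≈ 1800 J

Step 1 (isobaric): W = PΔV = (330 kPa)(13.8 − 8.35 L) = 1799 J.
Step 2 (isochoric): W = 0 (constant volume).
W_total = 1799 + 0 = 1799 J.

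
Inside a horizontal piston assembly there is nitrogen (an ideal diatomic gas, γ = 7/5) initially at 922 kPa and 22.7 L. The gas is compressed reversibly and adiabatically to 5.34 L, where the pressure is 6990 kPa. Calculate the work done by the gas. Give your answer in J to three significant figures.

W ≈ -41000 J

Adiabatic: W = (P₁V₁ − P₂V₂)/(γ − 1) with γ = 7/5.
P₁V₁ = 20929 J, P₂V₂ = 37327 J.
W = (20929 − 37327) / 0.4 = -40993 J.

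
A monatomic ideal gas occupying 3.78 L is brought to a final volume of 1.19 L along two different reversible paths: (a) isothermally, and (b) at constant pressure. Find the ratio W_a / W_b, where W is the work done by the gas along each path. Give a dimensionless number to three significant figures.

W_a / W_b ≈ 1.69

Path (a) isothermal: W = P₁V₁ ln(V₂/V₁) → W_a/(P₁V₁) = -1.156.
Path (b) isobaric: W = P₁(V₂ − V₁) → W_b/(P₁V₁) = -0.6852.
W_a / W_b = -1.156 / -0.6852 = 1.687.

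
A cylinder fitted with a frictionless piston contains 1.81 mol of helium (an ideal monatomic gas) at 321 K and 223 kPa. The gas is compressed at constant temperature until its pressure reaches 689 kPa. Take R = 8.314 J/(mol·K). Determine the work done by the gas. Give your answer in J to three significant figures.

W ≈ -5450 J

Isothermal process: W = nRT ln(V₂/V₁) = nRT ln(P₁/P₂).
W = (1.81)(8.314)(321) × ln(223/689)
  = 4831 × ln(0.3237) = 4831 × -1.128
W_by_gas = -5449 J.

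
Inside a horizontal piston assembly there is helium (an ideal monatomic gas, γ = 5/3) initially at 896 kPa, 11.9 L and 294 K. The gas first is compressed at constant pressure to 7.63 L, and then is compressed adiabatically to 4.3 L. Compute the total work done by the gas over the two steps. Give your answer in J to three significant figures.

Step 1 (isobaric): W = PΔV = (896 kPa)(7.63 − 11.9 L) = -3826 J.
After step 1: P = 896 kPa, V = 7.63 L, T = 188.5 K.
Step 2 (adiabatic): W = (P₁V₁ − P₂V₂)/(γ−1) = (6836 − 10020)/0.667 = -4775 J.
W_total = -3826 − 4775 = -8601 J.

W_total ≈ -8600 J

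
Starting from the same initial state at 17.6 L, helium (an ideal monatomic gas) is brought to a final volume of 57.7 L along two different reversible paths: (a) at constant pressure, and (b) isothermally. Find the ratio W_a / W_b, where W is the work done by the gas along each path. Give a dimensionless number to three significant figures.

W_a / W_b ≈ 1.92

Path (a) isobaric: W = P₁(V₂ − V₁) → W_a/(P₁V₁) = 2.278.
Path (b) isothermal: W = P₁V₁ ln(V₂/V₁) → W_b/(P₁V₁) = 1.187.
W_a / W_b = 2.278 / 1.187 = 1.919.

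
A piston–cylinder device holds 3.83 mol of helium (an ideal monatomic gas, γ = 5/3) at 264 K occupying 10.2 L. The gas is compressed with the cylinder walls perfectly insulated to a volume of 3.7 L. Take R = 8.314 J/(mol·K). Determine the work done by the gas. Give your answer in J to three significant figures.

Adiabatic: TV^(γ−1) = const with γ = 5/3.
T₂ = T₁ (V₁/V₂)^(γ−1) = 264 × (10.2/3.7)^0.667 = 264 × 1.966 = 519 K.
W_by = nCᵥ(T₁ − T₂) = (3.83)(12.47)(264 − 519) = -12182 J.

W ≈ -12200 J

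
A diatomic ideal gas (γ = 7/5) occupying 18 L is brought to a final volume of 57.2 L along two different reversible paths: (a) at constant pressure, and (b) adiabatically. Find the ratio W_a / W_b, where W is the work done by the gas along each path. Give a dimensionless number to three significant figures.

Path (a) isobaric: W = P₁(V₂ − V₁) → W_a/(P₁V₁) = 2.178.
Path (b) adiabatic: W = P₁V₁(1 − (V₁/V₂)^(γ−1))/(γ−1) → W_b/(P₁V₁) = 0.9257.
W_a / W_b = 2.178 / 0.9257 = 2.353.

W_a / W_b ≈ 2.35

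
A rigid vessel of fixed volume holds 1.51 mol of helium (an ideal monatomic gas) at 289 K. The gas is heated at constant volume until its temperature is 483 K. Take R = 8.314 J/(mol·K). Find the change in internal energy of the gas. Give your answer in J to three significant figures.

Constant volume ⇒ W = 0, so Q = ΔU = nCᵥΔT with Cᵥ = 3R/2 = 12.47 J/(mol·K).
ΔU = (1.51)(12.47)(483 − 289) = 3653 J.

ΔU ≈ 3650 J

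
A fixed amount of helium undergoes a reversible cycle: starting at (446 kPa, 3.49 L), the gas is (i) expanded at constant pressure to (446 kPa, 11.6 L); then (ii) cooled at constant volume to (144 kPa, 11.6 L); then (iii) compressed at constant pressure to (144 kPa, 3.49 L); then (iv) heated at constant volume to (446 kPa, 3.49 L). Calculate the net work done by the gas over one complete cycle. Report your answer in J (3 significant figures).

W_net ≈ 2450 J

Constant-volume legs do no work.
W(i) = (446)(11.6 − 3.49) = 3617 J; W(iii) = (144)(3.49 − 11.6) = -1168 J.
W_net = 3617 − 1168 = 2449 J (the clockwise enclosed area).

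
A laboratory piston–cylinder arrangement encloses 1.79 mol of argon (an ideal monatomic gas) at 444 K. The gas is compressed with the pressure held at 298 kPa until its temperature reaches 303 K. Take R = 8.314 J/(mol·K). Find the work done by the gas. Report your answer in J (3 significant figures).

Isobaric: W = P ΔV = nR ΔT.
W = (1.79)(8.314)(303 − 444) = -2098 J.

W ≈ -2100 J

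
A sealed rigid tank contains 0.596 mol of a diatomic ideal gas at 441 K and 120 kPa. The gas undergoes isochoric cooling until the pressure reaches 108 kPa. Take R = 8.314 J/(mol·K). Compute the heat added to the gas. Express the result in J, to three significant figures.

Q ≈ -546 J

Constant volume ⇒ W = 0, so Q = ΔU = nCᵥΔT with Cᵥ = 5R/2 = 20.79 J/(mol·K).
At constant V, T₂/T₁ = P₂/P₁ ⇒ ΔT = T₁(P₂/P₁ − 1) = 441·(108/120 − 1) = -44.1 K.
ΔU = (0.596)(20.79)(-44.1) = -546.3 J.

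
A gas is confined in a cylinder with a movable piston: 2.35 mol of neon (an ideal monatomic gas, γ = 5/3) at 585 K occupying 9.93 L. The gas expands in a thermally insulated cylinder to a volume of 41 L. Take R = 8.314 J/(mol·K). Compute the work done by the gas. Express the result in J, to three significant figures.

W ≈ 10500 J

Adiabatic: TV^(γ−1) = const with γ = 5/3.
T₂ = T₁ (V₁/V₂)^(γ−1) = 585 × (9.93/41)^0.667 = 585 × 0.3885 = 227.3 K.
W_by = nCᵥ(T₁ − T₂) = (2.35)(12.47)(585 − 227.3) = 10483 J.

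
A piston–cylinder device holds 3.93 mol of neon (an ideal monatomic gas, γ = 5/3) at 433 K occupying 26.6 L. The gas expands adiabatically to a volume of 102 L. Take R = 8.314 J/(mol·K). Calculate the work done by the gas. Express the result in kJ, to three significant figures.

W ≈ 12.6 kJ

Adiabatic: TV^(γ−1) = const with γ = 5/3.
T₂ = T₁ (V₁/V₂)^(γ−1) = 433 × (26.6/102)^0.667 = 433 × 0.4082 = 176.7 K.
W_by = nCᵥ(T₁ − T₂) = (3.93)(12.47)(433 − 176.7) = 12559 J.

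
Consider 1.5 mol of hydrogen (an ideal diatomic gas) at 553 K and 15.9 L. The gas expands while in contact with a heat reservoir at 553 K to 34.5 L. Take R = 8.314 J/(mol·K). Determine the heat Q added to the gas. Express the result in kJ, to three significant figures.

Isothermal ⇒ ΔU = 0, so Q = W = nRT ln(V₂/V₁).
Q = (1.5)(8.314)(553) ln(34.5/15.9) = 6896 × 0.7746 = 5342 J.

Q ≈ 5.34 kJ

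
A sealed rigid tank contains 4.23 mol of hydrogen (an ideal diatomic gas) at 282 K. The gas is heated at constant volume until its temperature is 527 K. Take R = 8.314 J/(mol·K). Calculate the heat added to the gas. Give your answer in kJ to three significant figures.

Q ≈ 21.5 kJ

Constant volume ⇒ W = 0, so Q = ΔU = nCᵥΔT with Cᵥ = 5R/2 = 20.79 J/(mol·K).
ΔU = (4.23)(20.79)(527 − 282) = 21541 J.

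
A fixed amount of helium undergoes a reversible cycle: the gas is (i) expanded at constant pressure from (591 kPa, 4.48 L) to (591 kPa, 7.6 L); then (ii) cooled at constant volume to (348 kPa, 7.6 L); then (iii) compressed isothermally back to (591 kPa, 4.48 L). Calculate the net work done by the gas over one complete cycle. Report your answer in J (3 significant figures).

W_net ≈ 446 J

Leg (i): W = PΔV = (591)(7.6 − 4.48) = 1844 J.
Leg (ii): W = 0.
Leg (iii): W = PᵢVᵢ ln(V_f/Vᵢ) = (2645) ln(4.48/7.6) = -1398 J.
W_net = 1844 − 1398 = 446.1 J.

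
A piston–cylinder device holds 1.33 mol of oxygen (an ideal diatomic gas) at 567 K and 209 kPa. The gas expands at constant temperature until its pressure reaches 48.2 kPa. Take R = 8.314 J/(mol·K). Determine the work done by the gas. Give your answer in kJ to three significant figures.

W ≈ 9.20 kJ

Isothermal process: W = nRT ln(V₂/V₁) = nRT ln(P₁/P₂).
W = (1.33)(8.314)(567) × ln(209/48.2)
  = 6270 × ln(4.336) = 6270 × 1.467
W_by_gas = 9197 J.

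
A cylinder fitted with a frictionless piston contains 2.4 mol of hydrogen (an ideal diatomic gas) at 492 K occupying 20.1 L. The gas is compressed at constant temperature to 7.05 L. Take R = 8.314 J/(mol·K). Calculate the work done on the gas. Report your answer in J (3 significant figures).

Isothermal: W = nRT ln(V₂/V₁).
W = (2.4)(8.314)(492) × ln(7.05/20.1)
  = 9817 × -1.048
W_by_gas = -10285 J; work on gas = −W_by = 10285 J.

W ≈ 10300 J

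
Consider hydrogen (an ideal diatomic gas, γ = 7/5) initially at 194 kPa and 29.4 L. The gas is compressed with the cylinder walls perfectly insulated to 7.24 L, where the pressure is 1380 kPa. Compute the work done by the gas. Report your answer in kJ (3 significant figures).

Adiabatic: W = (P₁V₁ − P₂V₂)/(γ − 1) with γ = 7/5.
P₁V₁ = 5704 J, P₂V₂ = 9991 J.
W = (5704 − 9991) / 0.4 = -10719 J.

W ≈ -10.7 kJ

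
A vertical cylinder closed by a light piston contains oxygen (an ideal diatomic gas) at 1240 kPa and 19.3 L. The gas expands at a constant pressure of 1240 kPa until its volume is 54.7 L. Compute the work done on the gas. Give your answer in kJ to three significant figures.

W ≈ -43.9 kJ

Isobaric: W = P ΔV.
W = (1240 kPa)(54.7 − 19.3 L) = (1240)(35.4) = 43896 J.
Work on gas = −W_by = -43896 J.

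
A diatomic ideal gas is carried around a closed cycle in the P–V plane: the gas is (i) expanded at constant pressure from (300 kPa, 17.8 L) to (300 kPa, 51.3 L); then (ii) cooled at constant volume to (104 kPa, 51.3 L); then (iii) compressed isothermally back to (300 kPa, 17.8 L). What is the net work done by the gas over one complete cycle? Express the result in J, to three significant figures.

Leg (i): W = PΔV = (300)(51.3 − 17.8) = 10050 J.
Leg (ii): W = 0.
Leg (iii): W = PᵢVᵢ ln(V_f/Vᵢ) = (5335) ln(17.8/51.3) = -5647 J.
W_net = 10050 − 5647 = 4403 J.

W_net ≈ 4400 J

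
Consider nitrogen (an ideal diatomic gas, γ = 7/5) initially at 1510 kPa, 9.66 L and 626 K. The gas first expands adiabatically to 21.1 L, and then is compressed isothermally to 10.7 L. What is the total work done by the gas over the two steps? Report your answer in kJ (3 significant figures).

W_total ≈ 2.54 kJ

Step 1 (adiabatic): W = (P₁V₁ − P₂V₂)/(γ−1) = (14587 − 10672)/0.4 = 9787 J.
After step 1: P = 505.8 kPa, V = 21.1 L, T = 458 K.
Step 2 (isothermal): W = P₁V₁ ln(V₂/V₁) = (10672) ln(10.7/21.1) = -7246 J.
W_total = 9787 − 7246 = 2541 J.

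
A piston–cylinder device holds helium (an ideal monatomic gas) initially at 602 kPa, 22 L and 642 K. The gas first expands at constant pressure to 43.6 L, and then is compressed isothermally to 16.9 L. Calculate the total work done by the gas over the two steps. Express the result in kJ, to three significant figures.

W_total ≈ -11.9 kJ

Step 1 (isobaric): W = PΔV = (602 kPa)(43.6 − 22 L) = 13003 J.
After step 1: P = 602 kPa, V = 43.6 L, T = 1272 K.
Step 2 (isothermal): W = P₁V₁ ln(V₂/V₁) = (26247) ln(16.9/43.6) = -24876 J.
W_total = 13003 − 24876 = -11872 J.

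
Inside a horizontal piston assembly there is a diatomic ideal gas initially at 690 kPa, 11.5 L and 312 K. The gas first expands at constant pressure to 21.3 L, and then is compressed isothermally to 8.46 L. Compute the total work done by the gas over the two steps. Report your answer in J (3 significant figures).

W_total ≈ -6810 J

Step 1 (isobaric): W = PΔV = (690 kPa)(21.3 − 11.5 L) = 6762 J.
After step 1: P = 690 kPa, V = 21.3 L, T = 577.9 K.
Step 2 (isothermal): W = P₁V₁ ln(V₂/V₁) = (14697) ln(8.46/21.3) = -13571 J.
W_total = 6762 − 13571 = -6809 J.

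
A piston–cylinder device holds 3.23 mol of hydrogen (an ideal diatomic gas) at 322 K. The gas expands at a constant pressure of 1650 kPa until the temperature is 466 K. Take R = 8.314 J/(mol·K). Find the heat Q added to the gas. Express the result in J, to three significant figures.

Q ≈ 13500 J

Isobaric: W = nRΔT = (3.23)(8.314)(144) = 3867 J.
ΔU = nCᵥΔT with Cᵥ = 5R/2: ΔU = (3.23)(20.79)(144) = 9668 J.
Q = ΔU + W = 9668 + 3867 = 13535 J.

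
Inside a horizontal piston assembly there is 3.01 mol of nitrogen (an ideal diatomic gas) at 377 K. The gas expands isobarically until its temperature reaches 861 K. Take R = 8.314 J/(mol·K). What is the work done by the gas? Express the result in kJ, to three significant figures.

Isobaric: W = P ΔV = nR ΔT.
W = (3.01)(8.314)(861 − 377) = 12112 J.

W ≈ 12.1 kJ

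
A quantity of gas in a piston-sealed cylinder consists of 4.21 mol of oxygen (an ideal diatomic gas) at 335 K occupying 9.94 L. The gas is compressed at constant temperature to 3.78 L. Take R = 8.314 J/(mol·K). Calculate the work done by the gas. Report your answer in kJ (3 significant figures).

W ≈ -11.3 kJ

Isothermal: W = nRT ln(V₂/V₁).
W = (4.21)(8.314)(335) × ln(3.78/9.94)
  = 11726 × -0.9668
W_by_gas = -11337 J.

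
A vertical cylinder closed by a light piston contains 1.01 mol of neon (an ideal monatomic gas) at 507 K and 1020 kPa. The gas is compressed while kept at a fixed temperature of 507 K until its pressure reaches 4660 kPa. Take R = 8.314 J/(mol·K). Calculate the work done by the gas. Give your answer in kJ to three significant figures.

W ≈ -6.47 kJ

Isothermal process: W = nRT ln(V₂/V₁) = nRT ln(P₁/P₂).
W = (1.01)(8.314)(507) × ln(1020/4660)
  = 4257 × ln(0.2189) = 4257 × -1.519
W_by_gas = -6468 J.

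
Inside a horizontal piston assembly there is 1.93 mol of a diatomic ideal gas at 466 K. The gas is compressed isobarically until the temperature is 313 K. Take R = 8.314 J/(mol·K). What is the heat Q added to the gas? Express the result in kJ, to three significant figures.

Q ≈ -8.59 kJ

Isobaric: W = nRΔT = (1.93)(8.314)(-153) = -2455 J.
ΔU = nCᵥΔT with Cᵥ = 5R/2: ΔU = (1.93)(20.79)(-153) = -6138 J.
Q = ΔU + W = -6138 − 2455 = -8593 J.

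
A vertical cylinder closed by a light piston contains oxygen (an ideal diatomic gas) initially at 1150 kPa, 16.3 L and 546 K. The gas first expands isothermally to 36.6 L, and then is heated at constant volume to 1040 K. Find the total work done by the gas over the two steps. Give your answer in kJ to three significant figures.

Step 1 (isothermal): W = P₁V₁ ln(V₂/V₁) = (18745) ln(36.6/16.3) = 15163 J.
Step 2 (isochoric): W = 0 (constant volume).
W_total = 15163 + 0 = 15163 J.

W_total ≈ 15.2 kJ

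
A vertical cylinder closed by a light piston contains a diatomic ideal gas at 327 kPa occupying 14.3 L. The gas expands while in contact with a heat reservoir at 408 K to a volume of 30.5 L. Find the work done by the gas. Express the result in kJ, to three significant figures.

Isothermal: W = nRT ln(V₂/V₁) = P₁V₁ ln(V₂/V₁).
P₁V₁ = (327 kPa)(14.3 L) = 4676 J.
W = 4676 × ln(30.5/14.3) = 4676 × 0.7575
W_by_gas = 3542 J.

W ≈ 3.54 kJ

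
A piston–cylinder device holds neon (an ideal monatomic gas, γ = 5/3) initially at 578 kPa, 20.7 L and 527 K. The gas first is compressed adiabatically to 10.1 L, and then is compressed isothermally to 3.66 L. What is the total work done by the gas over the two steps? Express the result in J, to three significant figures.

Step 1 (adiabatic): W = (P₁V₁ − P₂V₂)/(γ−1) = (11965 − 19305)/0.667 = -11010 J.
After step 1: P = 1911 kPa, V = 10.1 L, T = 850.3 K.
Step 2 (isothermal): W = P₁V₁ ln(V₂/V₁) = (19305) ln(3.66/10.1) = -19596 J.
W_total = -11010 − 19596 = -30606 J.

W_total ≈ -30600 J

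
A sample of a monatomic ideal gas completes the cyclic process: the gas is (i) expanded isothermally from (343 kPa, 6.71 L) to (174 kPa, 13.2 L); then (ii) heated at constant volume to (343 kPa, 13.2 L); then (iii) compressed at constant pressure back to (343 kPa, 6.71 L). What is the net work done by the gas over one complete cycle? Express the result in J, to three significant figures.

W_net ≈ -669 J

Leg (i): W = PᵢVᵢ ln(V_f/Vᵢ) = (2302) ln(13.2/6.71) = 1557 J.
Leg (ii): W = 0.
Leg (iii): W = PΔV = (343)(6.71 − 13.2) = -2226 J.
W_net = 1557 − 2226 = -668.8 J.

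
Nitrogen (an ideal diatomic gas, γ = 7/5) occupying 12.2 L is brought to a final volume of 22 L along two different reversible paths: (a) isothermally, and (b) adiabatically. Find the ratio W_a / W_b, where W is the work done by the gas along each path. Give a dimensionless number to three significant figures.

W_a / W_b ≈ 1.12

Path (a) isothermal: W = P₁V₁ ln(V₂/V₁) → W_a/(P₁V₁) = 0.5896.
Path (b) adiabatic: W = P₁V₁(1 − (V₁/V₂)^(γ−1))/(γ−1) → W_b/(P₁V₁) = 0.5252.
W_a / W_b = 0.5896 / 0.5252 = 1.123.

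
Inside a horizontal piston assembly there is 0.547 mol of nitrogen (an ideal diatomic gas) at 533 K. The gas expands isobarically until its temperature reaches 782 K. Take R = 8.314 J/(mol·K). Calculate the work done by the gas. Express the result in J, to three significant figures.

W ≈ 1130 J

Isobaric: W = P ΔV = nR ΔT.
W = (0.547)(8.314)(782 − 533) = 1132 J.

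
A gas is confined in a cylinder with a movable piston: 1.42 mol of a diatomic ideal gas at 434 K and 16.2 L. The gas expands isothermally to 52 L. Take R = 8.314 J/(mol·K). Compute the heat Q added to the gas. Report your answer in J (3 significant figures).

Q ≈ 5980 J

Isothermal ⇒ ΔU = 0, so Q = W = nRT ln(V₂/V₁).
Q = (1.42)(8.314)(434) ln(52/16.2) = 5124 × 1.166 = 5975 J.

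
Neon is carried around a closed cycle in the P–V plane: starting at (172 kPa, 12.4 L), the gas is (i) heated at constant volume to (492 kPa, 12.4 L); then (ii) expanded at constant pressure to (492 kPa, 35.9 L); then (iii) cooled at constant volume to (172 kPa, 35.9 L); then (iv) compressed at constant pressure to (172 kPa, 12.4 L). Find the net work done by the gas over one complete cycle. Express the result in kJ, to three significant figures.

W_net ≈ 7.52 kJ

Constant-volume legs do no work.
W(ii) = (492)(35.9 − 12.4) = 11562 J; W(iv) = (172)(12.4 − 35.9) = -4042 J.
W_net = 11562 − 4042 = 7520 J (the clockwise enclosed area).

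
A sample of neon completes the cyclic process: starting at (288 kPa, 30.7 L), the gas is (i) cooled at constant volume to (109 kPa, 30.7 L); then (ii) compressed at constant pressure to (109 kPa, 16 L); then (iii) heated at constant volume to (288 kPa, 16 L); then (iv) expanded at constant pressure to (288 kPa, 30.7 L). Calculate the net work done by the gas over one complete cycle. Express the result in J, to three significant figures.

Constant-volume legs do no work.
W(ii) = (109)(16 − 30.7) = -1602 J; W(iv) = (288)(30.7 − 16) = 4234 J.
W_net = -1602 + 4234 = 2631 J (the clockwise enclosed area).

W_net ≈ 2630 J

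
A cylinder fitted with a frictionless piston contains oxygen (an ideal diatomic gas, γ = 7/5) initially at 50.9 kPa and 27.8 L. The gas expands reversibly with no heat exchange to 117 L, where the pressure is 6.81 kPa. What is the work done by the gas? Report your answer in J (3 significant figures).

W ≈ 1550 J

Adiabatic: W = (P₁V₁ − P₂V₂)/(γ − 1) with γ = 7/5.
P₁V₁ = 1415 J, P₂V₂ = 796.8 J.
W = (1415 − 796.8) / 0.4 = 1546 J.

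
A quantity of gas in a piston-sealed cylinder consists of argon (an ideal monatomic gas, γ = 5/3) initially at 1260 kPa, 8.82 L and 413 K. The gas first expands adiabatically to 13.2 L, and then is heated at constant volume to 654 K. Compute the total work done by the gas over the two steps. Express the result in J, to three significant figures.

W_total ≈ 3930 J

Step 1 (adiabatic): W = (P₁V₁ − P₂V₂)/(γ−1) = (11113 − 8494)/0.667 = 3929 J.
Step 2 (isochoric): W = 0 (constant volume).
W_total = 3929 + 0 = 3929 J.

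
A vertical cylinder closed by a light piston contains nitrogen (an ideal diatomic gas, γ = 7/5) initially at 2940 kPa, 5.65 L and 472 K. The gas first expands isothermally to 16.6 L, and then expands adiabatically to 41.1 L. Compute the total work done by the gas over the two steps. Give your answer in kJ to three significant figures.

Step 1 (isothermal): W = P₁V₁ ln(V₂/V₁) = (16611) ln(16.6/5.65) = 17902 J.
After step 1: P = 1001 kPa, V = 16.6 L, T = 472 K.
Step 2 (adiabatic): W = (P₁V₁ − P₂V₂)/(γ−1) = (16611 − 11559)/0.4 = 12631 J.
W_total = 17902 + 12631 = 30534 J.

W_total ≈ 30.5 kJ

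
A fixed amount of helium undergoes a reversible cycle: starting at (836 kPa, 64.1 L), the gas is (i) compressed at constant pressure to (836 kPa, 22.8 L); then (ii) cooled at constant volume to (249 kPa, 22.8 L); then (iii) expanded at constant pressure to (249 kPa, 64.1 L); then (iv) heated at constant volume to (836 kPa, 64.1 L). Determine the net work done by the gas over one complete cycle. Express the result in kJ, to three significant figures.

W_net ≈ -24.2 kJ

Constant-volume legs do no work.
W(i) = (836)(22.8 − 64.1) = -34527 J; W(iii) = (249)(64.1 − 22.8) = 10284 J.
W_net = -34527 + 10284 = -24243 J (the counter-clockwise enclosed area).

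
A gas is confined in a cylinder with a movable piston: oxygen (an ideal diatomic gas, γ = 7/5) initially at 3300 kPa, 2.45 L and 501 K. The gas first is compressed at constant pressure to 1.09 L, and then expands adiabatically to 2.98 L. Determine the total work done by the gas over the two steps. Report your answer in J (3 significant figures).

Step 1 (isobaric): W = PΔV = (3300 kPa)(1.09 − 2.45 L) = -4488 J.
After step 1: P = 3300 kPa, V = 1.09 L, T = 222.9 K.
Step 2 (adiabatic): W = (P₁V₁ − P₂V₂)/(γ−1) = (3597 − 2406)/0.4 = 2978 J.
W_total = -4488 + 2978 = -1510 J.

W_total ≈ -1510 J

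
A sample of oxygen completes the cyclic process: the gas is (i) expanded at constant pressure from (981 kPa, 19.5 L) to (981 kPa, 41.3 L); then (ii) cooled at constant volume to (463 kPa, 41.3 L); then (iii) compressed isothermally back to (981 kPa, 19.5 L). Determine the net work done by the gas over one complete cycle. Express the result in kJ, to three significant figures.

W_net ≈ 7.04 kJ

Leg (i): W = PΔV = (981)(41.3 − 19.5) = 21386 J.
Leg (ii): W = 0.
Leg (iii): W = PᵢVᵢ ln(V_f/Vᵢ) = (19122) ln(19.5/41.3) = -14350 J.
W_net = 21386 − 14350 = 7036 J.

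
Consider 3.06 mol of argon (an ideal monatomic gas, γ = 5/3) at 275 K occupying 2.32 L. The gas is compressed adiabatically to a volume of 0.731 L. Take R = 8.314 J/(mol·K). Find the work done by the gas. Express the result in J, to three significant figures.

Adiabatic: TV^(γ−1) = const with γ = 5/3.
T₂ = T₁ (V₁/V₂)^(γ−1) = 275 × (2.32/0.731)^0.667 = 275 × 2.16 = 593.9 K.
W_by = nCᵥ(T₁ − T₂) = (3.06)(12.47)(275 − 593.9) = -12170 J.

W ≈ -12200 J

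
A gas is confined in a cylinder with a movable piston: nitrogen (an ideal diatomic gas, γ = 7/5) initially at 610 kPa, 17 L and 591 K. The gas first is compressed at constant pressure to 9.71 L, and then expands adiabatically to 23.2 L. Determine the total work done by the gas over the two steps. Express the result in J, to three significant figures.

W_total ≈ -90.7 J

Step 1 (isobaric): W = PΔV = (610 kPa)(9.71 − 17 L) = -4447 J.
After step 1: P = 610 kPa, V = 9.71 L, T = 337.6 K.
Step 2 (adiabatic): W = (P₁V₁ − P₂V₂)/(γ−1) = (5923 − 4181)/0.4 = 4356 J.
W_total = -4447 + 4356 = -90.72 J.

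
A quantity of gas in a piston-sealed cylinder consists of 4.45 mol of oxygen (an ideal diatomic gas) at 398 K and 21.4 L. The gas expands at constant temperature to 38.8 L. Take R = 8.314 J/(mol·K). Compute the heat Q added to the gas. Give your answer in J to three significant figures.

Q ≈ 8760 J

Isothermal ⇒ ΔU = 0, so Q = W = nRT ln(V₂/V₁).
Q = (4.45)(8.314)(398) ln(38.8/21.4) = 14725 × 0.595 = 8762 J.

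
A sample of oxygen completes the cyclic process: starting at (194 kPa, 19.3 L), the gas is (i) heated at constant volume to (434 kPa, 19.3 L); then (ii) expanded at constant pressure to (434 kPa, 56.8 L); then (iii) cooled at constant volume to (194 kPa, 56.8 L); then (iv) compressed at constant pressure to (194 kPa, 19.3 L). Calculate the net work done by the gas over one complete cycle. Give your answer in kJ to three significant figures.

Constant-volume legs do no work.
W(ii) = (434)(56.8 − 19.3) = 16275 J; W(iv) = (194)(19.3 − 56.8) = -7275 J.
W_net = 16275 − 7275 = 9000 J (the clockwise enclosed area).

W_net ≈ 9.00 kJ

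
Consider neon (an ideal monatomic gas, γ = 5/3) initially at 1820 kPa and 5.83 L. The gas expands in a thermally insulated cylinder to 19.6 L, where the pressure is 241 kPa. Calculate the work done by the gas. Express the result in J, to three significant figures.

Adiabatic: W = (P₁V₁ − P₂V₂)/(γ − 1) with γ = 5/3.
P₁V₁ = 10611 J, P₂V₂ = 4724 J.
W = (10611 − 4724) / 0.6667 = 8830 J.

W ≈ 8830 J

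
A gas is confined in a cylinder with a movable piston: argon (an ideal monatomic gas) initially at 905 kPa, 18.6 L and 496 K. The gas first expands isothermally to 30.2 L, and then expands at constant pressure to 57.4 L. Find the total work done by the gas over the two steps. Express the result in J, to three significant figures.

Step 1 (isothermal): W = P₁V₁ ln(V₂/V₁) = (16833) ln(30.2/18.6) = 8159 J.
After step 1: P = 557.4 kPa, V = 30.2 L, T = 496 K.
Step 2 (isobaric): W = PΔV = (557.4 kPa)(57.4 − 30.2 L) = 15161 J.
W_total = 8159 + 15161 = 23319 J.

W_total ≈ 23300 J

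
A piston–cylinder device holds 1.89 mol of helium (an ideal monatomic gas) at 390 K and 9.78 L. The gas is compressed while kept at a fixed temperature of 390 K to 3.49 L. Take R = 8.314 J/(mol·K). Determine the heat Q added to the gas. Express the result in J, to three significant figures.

Q ≈ -6310 J

Isothermal ⇒ ΔU = 0, so Q = W = nRT ln(V₂/V₁).
Q = (1.89)(8.314)(390) ln(3.49/9.78) = 6128 × -1.03 = -6315 J.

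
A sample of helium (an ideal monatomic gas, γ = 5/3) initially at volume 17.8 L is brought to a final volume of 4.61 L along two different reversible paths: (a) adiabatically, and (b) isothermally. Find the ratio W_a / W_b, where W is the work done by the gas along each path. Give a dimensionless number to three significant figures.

Path (a) adiabatic: W = P₁V₁(1 − (V₁/V₂)^(γ−1))/(γ−1) → W_a/(P₁V₁) = -2.192.
Path (b) isothermal: W = P₁V₁ ln(V₂/V₁) → W_b/(P₁V₁) = -1.351.
W_a / W_b = -2.192 / -1.351 = 1.622.

W_a / W_b ≈ 1.62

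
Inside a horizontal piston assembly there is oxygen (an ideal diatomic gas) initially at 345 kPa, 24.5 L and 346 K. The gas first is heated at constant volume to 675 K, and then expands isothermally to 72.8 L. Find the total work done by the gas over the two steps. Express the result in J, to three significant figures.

Step 1 (isochoric): W = 0 (constant volume).
After step 1: P = 673 kPa (V unchanged).
Step 2 (isothermal): W = P₁V₁ ln(V₂/V₁) = (16490) ln(72.8/24.5) = 17958 J.
W_total = 0 + 17958 = 17958 J.

W_total ≈ 18000 J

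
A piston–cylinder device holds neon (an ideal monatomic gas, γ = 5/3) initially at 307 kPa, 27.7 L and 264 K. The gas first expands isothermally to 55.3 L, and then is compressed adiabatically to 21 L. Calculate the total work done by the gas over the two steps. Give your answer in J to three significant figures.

Step 1 (isothermal): W = P₁V₁ ln(V₂/V₁) = (8504) ln(55.3/27.7) = 5879 J.
After step 1: P = 153.8 kPa, V = 55.3 L, T = 264 K.
Step 2 (adiabatic): W = (P₁V₁ − P₂V₂)/(γ−1) = (8504 − 16216)/0.667 = -11569 J.
W_total = 5879 − 11569 = -5690 J.

W_total ≈ -5690 J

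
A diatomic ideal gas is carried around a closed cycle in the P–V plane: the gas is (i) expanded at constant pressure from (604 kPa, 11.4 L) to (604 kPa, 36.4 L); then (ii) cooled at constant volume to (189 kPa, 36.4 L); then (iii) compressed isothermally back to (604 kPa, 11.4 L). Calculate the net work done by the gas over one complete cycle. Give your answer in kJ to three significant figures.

W_net ≈ 7.11 kJ

Leg (i): W = PΔV = (604)(36.4 − 11.4) = 15100 J.
Leg (ii): W = 0.
Leg (iii): W = PᵢVᵢ ln(V_f/Vᵢ) = (6880) ln(11.4/36.4) = -7987 J.
W_net = 15100 − 7987 = 7113 J.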